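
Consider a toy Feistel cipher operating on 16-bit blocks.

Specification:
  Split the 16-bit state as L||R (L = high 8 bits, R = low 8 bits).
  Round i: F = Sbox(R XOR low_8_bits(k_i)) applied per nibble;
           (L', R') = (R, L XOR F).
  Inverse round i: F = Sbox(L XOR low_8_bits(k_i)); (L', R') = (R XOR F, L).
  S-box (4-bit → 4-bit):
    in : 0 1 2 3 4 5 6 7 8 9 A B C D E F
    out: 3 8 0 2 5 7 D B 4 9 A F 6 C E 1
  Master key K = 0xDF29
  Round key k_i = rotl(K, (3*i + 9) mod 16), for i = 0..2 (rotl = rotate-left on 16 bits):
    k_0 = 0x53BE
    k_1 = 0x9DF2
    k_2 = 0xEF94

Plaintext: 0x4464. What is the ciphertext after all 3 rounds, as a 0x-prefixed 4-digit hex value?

s_0 = plaintext = 0x4464
s_1 = Round(s_0, k_0) = 0x648E
s_2 = Round(s_1, k_1) = 0x8ED2
s_3 = Round(s_2, k_2) = 0xD2D3

0xD2D3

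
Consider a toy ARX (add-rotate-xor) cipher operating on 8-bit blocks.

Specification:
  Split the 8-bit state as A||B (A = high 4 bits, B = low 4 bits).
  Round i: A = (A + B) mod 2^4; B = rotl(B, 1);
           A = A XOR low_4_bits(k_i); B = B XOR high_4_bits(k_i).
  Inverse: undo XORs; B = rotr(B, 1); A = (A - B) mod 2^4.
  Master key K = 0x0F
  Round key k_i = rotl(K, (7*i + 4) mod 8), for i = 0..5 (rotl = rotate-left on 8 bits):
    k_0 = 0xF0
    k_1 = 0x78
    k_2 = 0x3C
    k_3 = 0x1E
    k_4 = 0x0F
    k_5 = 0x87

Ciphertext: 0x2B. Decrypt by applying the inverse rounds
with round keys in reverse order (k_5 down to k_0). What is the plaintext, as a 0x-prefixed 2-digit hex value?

s_0 = ciphertext = 0x2B
s_1 = InvRound(s_0, k_5) = 0xC9
s_2 = InvRound(s_1, k_4) = 0x7C
s_3 = InvRound(s_2, k_3) = 0xBE
s_4 = InvRound(s_3, k_2) = 0x9E
s_5 = InvRound(s_4, k_1) = 0x5C
s_6 = InvRound(s_5, k_0) = 0xC9

0xC9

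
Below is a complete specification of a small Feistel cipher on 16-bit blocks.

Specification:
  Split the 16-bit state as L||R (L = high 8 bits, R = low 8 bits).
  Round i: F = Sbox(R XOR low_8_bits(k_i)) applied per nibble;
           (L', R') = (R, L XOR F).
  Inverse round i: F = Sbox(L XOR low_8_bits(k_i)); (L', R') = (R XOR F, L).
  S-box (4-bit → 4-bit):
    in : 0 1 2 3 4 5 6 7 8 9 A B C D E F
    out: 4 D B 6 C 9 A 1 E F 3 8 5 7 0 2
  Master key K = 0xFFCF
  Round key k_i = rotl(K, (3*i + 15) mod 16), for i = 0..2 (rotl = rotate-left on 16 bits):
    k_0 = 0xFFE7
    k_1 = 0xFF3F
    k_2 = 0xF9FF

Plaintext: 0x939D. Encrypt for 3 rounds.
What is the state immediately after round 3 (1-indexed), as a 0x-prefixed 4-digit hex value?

0x1F84

s_0 = plaintext = 0x939D
s_1 = Round(s_0, k_0) = 0x9D80
s_2 = Round(s_1, k_1) = 0x801F
s_3 = Round(s_2, k_2) = 0x1F84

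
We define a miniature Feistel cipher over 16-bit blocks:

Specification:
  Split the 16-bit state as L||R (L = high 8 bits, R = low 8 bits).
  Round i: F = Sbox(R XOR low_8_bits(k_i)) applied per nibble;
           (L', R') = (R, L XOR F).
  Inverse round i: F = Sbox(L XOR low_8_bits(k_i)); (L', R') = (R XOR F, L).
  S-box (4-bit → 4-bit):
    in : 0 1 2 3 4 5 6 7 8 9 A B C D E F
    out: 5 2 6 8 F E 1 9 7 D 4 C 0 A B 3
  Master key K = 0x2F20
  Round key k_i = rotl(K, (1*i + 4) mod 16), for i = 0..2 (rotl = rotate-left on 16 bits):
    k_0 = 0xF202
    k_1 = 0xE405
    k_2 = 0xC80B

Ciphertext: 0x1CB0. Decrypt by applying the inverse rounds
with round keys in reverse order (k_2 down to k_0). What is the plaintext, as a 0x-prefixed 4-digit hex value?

0x92CC

s_0 = ciphertext = 0x1CB0
s_1 = InvRound(s_0, k_2) = 0x991C
s_2 = InvRound(s_1, k_1) = 0xCC99
s_3 = InvRound(s_2, k_0) = 0x92CC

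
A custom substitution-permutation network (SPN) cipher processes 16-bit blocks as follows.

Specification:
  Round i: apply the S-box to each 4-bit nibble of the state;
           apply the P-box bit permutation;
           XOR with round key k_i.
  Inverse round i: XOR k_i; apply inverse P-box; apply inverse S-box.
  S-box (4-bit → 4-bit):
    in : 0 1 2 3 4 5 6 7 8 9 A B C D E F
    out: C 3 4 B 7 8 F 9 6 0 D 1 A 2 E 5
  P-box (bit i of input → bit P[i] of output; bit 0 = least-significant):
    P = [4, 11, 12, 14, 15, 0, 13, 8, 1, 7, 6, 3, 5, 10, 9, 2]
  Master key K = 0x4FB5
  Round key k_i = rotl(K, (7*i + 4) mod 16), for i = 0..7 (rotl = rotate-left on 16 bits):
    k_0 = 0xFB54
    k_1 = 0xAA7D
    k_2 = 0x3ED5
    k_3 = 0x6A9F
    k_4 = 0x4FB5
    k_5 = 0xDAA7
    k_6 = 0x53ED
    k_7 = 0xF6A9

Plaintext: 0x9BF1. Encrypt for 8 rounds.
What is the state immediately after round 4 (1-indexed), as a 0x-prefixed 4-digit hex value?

s_0 = plaintext = 0x9BF1
s_1 = Round(s_0, k_0) = 0x5346
s_2 = Round(s_1, k_1) = 0x52E2
s_3 = Round(s_2, k_2) = 0x0F90
s_4 = Round(s_3, k_3) = 0x38D9
s_5 = Round(s_4, k_4) = 0x4B50
s_6 = Round(s_5, k_5) = 0x8D85
s_7 = Round(s_6, k_6) = 0x356C
s_8 = Round(s_7, k_7) = 0x1B84

0x38D9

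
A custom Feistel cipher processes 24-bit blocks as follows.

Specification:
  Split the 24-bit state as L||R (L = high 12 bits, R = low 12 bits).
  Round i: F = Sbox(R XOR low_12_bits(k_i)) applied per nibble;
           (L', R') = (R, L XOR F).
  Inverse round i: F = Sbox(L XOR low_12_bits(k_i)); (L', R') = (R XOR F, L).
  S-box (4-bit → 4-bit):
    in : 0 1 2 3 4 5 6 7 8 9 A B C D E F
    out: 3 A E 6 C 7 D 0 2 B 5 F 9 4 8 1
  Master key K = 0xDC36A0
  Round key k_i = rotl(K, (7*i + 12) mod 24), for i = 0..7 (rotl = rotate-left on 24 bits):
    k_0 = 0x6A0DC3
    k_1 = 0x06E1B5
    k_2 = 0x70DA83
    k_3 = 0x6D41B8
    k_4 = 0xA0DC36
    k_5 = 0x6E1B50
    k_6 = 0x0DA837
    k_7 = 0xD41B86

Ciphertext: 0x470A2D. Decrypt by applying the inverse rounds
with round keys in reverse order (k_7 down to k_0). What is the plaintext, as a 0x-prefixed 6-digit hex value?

s_0 = ciphertext = 0x470A2D
s_1 = InvRound(s_0, k_7) = 0xB30470
s_2 = InvRound(s_1, k_6) = 0x240B30
s_3 = InvRound(s_2, k_5) = 0x093240
s_4 = InvRound(s_3, k_4) = 0xB17093
s_5 = InvRound(s_4, k_3) = 0x5C2B17
s_6 = InvRound(s_5, k_2) = 0xADD5C2
s_7 = InvRound(s_6, k_1) = 0xA10ADD
s_8 = InvRound(s_7, k_0) = 0xA9BA10

0xA9BA10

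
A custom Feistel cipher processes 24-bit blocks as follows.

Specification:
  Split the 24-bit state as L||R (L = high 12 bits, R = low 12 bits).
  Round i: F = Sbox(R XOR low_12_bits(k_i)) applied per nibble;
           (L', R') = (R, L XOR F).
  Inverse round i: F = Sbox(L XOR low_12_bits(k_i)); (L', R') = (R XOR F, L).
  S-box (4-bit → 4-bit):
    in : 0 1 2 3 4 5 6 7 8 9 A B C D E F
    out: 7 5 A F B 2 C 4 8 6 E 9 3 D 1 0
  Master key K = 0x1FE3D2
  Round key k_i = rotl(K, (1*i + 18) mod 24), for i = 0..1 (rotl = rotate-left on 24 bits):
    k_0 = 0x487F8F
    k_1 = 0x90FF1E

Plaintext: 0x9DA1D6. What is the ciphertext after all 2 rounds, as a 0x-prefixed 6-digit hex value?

s_0 = plaintext = 0x9DA1D6
s_1 = Round(s_0, k_0) = 0x1D68FC
s_2 = Round(s_1, k_1) = 0x8FC5CC

0x8FC5CC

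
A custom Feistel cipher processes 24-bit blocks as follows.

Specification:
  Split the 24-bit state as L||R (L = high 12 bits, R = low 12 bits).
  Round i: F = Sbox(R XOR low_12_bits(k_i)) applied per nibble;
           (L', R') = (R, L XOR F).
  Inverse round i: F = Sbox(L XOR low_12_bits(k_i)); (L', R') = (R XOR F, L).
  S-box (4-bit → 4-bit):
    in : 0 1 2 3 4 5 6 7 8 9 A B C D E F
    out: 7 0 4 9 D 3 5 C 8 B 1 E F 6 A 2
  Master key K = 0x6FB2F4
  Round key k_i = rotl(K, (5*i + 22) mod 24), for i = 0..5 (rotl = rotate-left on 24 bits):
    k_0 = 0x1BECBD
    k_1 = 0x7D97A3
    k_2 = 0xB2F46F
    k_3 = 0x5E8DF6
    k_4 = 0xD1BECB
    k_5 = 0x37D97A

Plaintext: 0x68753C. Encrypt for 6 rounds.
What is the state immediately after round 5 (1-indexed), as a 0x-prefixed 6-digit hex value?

s_0 = plaintext = 0x68753C
s_1 = Round(s_0, k_0) = 0x53CD07
s_2 = Round(s_1, k_1) = 0xD07421
s_3 = Round(s_2, k_2) = 0x421ADD
s_4 = Round(s_3, k_3) = 0xADD86F
s_5 = Round(s_4, k_4) = 0x86FFC0
s_6 = Round(s_5, k_5) = 0xFC0D8E

0x86FFC0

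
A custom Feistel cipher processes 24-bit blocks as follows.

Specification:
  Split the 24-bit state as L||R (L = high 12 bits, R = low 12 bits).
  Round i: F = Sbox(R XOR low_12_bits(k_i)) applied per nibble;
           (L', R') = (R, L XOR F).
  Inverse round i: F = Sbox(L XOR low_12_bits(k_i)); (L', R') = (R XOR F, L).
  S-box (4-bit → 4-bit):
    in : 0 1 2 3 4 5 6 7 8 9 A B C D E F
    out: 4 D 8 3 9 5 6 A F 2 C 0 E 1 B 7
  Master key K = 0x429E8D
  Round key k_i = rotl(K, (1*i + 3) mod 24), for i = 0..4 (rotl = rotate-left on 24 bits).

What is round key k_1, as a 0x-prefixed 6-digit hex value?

K = 0x429E8D
k_0 = rotl(K, (1*0+3) mod 24) = rotl(K, 3) = 0x14F46A
k_1 = rotl(K, (1*1+3) mod 24) = rotl(K, 4) = 0x29E8D4

0x29E8D4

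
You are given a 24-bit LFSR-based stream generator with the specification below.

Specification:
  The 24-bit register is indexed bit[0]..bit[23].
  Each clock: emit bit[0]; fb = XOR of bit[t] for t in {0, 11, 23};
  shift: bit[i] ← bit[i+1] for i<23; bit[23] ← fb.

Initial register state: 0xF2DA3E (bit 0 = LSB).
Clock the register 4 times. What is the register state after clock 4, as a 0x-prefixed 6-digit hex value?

reg_0 = 0xF2DA3E
clock 1: out=0, reg = 0x796D1F
clock 2: out=1, reg = 0x3CB68F
clock 3: out=1, reg = 0x9E5B47
clock 4: out=1, reg = 0xCF2DA3

0xCF2DA3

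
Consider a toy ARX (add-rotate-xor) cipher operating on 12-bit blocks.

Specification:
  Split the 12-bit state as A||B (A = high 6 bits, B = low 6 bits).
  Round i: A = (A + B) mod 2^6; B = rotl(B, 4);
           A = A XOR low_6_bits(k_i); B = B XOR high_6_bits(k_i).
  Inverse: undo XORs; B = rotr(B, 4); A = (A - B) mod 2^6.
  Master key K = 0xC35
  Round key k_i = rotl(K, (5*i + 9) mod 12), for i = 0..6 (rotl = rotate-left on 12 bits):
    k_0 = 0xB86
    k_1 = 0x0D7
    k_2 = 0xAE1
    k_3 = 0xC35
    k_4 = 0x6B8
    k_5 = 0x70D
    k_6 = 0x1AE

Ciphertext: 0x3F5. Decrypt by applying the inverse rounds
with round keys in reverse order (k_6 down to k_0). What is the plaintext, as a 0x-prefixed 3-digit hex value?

0x057

s_0 = ciphertext = 0x3F5
s_1 = InvRound(s_0, k_6) = 0x48F
s_2 = InvRound(s_1, k_5) = 0x48D
s_3 = InvRound(s_2, k_4) = 0x35D
s_4 = InvRound(s_3, k_3) = 0x0B6
s_5 = InvRound(s_4, k_2) = 0xBB5
s_6 = InvRound(s_5, k_1) = 0x79B
s_7 = InvRound(s_6, k_0) = 0x057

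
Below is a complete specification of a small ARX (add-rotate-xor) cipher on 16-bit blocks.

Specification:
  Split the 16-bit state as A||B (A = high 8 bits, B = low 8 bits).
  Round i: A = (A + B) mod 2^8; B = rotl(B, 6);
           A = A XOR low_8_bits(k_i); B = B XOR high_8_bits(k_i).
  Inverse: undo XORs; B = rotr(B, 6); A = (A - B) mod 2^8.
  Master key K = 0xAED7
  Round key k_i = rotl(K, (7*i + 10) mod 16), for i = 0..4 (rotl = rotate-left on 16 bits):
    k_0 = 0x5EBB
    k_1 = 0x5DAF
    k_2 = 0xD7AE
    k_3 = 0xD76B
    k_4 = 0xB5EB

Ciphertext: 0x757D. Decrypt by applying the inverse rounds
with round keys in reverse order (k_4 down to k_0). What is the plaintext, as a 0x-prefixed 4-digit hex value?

s_0 = ciphertext = 0x757D
s_1 = InvRound(s_0, k_4) = 0x7B23
s_2 = InvRound(s_1, k_3) = 0x3DD3
s_3 = InvRound(s_2, k_2) = 0x8310
s_4 = InvRound(s_3, k_1) = 0xF735
s_5 = InvRound(s_4, k_0) = 0x9FAD

0x9FAD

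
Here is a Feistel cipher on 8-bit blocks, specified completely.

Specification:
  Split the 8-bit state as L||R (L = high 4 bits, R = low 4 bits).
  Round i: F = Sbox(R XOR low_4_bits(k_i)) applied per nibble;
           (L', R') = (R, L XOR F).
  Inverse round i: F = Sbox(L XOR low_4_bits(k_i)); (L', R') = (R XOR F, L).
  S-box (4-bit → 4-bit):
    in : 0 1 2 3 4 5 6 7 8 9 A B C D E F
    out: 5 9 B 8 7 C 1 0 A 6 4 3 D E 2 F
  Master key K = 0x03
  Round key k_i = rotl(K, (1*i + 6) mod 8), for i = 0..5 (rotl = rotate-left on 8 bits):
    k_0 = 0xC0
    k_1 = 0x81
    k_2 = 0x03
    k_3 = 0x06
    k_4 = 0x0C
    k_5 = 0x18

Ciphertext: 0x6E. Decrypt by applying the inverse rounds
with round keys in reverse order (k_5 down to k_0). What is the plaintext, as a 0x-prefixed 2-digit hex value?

0xC4

s_0 = ciphertext = 0x6E
s_1 = InvRound(s_0, k_5) = 0xC6
s_2 = InvRound(s_1, k_4) = 0x3C
s_3 = InvRound(s_2, k_3) = 0x03
s_4 = InvRound(s_3, k_2) = 0xB0
s_5 = InvRound(s_4, k_1) = 0x4B
s_6 = InvRound(s_5, k_0) = 0xC4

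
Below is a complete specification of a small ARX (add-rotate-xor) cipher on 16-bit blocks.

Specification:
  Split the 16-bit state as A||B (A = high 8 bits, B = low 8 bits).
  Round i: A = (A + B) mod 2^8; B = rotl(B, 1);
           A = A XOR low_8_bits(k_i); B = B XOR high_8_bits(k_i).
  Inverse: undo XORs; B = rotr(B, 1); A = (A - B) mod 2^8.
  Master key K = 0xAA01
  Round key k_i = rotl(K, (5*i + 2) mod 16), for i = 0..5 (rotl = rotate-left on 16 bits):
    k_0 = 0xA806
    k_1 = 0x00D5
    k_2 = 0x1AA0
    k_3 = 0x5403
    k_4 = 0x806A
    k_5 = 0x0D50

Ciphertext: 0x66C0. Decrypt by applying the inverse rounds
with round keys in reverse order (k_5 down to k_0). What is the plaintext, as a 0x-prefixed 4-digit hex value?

s_0 = ciphertext = 0x66C0
s_1 = InvRound(s_0, k_5) = 0x50E6
s_2 = InvRound(s_1, k_4) = 0x0733
s_3 = InvRound(s_2, k_3) = 0x51B3
s_4 = InvRound(s_3, k_2) = 0x1DD4
s_5 = InvRound(s_4, k_1) = 0x5E6A
s_6 = InvRound(s_5, k_0) = 0xF761

0xF761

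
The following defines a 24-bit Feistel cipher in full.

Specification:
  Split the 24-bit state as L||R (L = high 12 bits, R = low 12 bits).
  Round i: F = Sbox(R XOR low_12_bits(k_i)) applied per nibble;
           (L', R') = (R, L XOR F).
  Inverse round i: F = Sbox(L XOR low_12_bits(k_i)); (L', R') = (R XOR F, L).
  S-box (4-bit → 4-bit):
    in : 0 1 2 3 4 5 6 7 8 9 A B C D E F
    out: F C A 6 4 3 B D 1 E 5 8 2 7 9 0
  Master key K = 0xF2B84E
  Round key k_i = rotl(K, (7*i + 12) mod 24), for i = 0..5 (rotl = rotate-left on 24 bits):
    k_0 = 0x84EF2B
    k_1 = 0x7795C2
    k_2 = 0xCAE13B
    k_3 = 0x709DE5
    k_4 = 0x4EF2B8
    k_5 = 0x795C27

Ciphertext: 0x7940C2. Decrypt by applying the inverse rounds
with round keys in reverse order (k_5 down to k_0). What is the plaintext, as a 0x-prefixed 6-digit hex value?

s_0 = ciphertext = 0x7940C2
s_1 = InvRound(s_0, k_5) = 0x844794
s_2 = InvRound(s_1, k_4) = 0x296844
s_3 = InvRound(s_2, k_3) = 0x892296
s_4 = InvRound(s_3, k_2) = 0xCC8892
s_5 = InvRound(s_4, k_1) = 0x667CC8
s_6 = InvRound(s_5, k_0) = 0x28A667

0x28A667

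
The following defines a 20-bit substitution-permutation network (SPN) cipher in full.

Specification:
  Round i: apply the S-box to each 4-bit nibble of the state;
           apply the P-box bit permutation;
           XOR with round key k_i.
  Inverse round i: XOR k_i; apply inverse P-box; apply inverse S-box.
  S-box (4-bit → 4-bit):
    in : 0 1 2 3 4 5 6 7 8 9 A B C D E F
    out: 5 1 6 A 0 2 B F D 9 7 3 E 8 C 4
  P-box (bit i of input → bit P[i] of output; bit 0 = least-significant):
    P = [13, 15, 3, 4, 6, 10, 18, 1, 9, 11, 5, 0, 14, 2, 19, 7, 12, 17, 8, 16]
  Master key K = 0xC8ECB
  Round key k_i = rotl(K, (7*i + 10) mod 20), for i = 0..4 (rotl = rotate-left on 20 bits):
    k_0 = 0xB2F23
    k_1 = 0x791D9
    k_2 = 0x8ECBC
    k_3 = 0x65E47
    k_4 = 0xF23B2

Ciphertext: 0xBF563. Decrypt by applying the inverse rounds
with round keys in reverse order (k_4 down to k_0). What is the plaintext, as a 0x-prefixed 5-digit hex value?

s_0 = ciphertext = 0xBF563
s_1 = InvRound(s_0, k_4) = 0x199A3
s_2 = InvRound(s_1, k_3) = 0xC60A5
s_3 = InvRound(s_2, k_2) = 0x4432C
s_4 = InvRound(s_3, k_1) = 0x66813
s_5 = InvRound(s_4, k_0) = 0xE002D

0xE002D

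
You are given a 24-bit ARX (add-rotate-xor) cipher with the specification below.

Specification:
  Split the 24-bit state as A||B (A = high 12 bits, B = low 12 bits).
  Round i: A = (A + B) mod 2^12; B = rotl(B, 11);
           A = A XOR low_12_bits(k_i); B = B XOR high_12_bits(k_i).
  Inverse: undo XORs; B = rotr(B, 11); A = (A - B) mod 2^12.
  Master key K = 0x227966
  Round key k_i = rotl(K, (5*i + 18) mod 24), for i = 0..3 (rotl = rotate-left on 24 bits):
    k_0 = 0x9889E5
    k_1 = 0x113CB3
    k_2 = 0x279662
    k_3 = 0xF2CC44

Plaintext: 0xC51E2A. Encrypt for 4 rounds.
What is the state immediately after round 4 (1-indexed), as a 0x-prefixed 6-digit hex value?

0xB9A187

s_0 = plaintext = 0xC51E2A
s_1 = Round(s_0, k_0) = 0x39EE9D
s_2 = Round(s_1, k_1) = 0xE88E5D
s_3 = Round(s_2, k_2) = 0xA87D57
s_4 = Round(s_3, k_3) = 0xB9A187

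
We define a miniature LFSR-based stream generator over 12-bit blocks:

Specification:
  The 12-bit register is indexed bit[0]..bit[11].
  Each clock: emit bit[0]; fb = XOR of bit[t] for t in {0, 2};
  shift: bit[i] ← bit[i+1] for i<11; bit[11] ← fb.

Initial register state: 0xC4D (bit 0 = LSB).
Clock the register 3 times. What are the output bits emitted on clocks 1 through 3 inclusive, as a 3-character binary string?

reg_0 = 0xC4D
clock 1: out=1, reg = 0x626
clock 2: out=0, reg = 0xB13
clock 3: out=1, reg = 0xD89

101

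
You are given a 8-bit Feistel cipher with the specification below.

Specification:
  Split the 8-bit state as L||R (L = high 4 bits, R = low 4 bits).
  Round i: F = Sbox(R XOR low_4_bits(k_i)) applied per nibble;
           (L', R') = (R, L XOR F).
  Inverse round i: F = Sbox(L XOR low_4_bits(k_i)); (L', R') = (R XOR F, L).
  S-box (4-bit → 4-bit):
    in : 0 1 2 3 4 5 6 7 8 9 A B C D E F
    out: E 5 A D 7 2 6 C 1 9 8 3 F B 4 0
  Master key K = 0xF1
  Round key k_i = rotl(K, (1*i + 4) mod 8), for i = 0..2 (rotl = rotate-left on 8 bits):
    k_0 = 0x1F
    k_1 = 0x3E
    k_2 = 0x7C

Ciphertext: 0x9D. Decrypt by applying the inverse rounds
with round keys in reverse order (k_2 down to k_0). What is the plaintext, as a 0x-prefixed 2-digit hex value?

s_0 = ciphertext = 0x9D
s_1 = InvRound(s_0, k_2) = 0xF9
s_2 = InvRound(s_1, k_1) = 0xCF
s_3 = InvRound(s_2, k_0) = 0x2C

0x2C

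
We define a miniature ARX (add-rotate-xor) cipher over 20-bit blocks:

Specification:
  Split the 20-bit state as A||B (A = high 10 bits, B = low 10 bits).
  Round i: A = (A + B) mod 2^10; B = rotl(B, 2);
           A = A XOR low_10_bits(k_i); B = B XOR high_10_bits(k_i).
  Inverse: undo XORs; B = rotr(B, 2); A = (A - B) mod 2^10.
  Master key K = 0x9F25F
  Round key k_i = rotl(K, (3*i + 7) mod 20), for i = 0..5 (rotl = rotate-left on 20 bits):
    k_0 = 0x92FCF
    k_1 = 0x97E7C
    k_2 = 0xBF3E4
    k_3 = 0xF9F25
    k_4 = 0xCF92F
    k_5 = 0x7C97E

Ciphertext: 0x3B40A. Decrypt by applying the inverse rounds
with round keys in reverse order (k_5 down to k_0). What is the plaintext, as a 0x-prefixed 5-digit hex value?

0x02B63

s_0 = ciphertext = 0x3B40A
s_1 = InvRound(s_0, k_5) = 0x4547E
s_2 = InvRound(s_1, k_4) = 0xDA8D0
s_3 = InvRound(s_2, k_3) = 0x20BCD
s_4 = InvRound(s_3, k_2) = 0x8694C
s_5 = InvRound(s_4, k_1) = 0x28BC4
s_6 = InvRound(s_5, k_0) = 0x02B63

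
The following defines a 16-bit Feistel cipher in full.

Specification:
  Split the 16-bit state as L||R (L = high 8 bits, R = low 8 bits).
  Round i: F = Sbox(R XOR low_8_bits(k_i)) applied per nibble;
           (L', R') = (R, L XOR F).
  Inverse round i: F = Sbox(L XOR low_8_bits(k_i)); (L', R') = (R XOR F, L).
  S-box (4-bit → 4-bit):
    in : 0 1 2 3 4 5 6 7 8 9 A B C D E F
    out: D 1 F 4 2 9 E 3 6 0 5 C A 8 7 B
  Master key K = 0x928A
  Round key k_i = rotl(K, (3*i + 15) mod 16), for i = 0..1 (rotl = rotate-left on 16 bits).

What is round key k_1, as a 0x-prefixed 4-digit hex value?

0x4A2A

K = 0x928A
k_0 = rotl(K, (3*0+15) mod 16) = rotl(K, 15) = 0x4945
k_1 = rotl(K, (3*1+15) mod 16) = rotl(K, 2) = 0x4A2A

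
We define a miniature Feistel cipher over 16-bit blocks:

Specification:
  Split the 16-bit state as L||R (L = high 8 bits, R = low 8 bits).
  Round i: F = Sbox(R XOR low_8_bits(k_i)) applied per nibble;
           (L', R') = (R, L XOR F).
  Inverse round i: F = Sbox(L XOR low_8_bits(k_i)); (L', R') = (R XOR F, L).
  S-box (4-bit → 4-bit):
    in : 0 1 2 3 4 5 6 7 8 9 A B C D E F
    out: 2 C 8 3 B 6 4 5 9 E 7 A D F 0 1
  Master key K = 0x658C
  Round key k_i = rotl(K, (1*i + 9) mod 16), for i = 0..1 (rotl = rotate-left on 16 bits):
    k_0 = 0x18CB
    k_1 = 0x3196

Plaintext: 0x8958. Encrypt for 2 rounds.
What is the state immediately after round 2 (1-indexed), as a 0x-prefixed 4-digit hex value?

s_0 = plaintext = 0x8958
s_1 = Round(s_0, k_0) = 0x586A
s_2 = Round(s_1, k_1) = 0x6A45

0x6A45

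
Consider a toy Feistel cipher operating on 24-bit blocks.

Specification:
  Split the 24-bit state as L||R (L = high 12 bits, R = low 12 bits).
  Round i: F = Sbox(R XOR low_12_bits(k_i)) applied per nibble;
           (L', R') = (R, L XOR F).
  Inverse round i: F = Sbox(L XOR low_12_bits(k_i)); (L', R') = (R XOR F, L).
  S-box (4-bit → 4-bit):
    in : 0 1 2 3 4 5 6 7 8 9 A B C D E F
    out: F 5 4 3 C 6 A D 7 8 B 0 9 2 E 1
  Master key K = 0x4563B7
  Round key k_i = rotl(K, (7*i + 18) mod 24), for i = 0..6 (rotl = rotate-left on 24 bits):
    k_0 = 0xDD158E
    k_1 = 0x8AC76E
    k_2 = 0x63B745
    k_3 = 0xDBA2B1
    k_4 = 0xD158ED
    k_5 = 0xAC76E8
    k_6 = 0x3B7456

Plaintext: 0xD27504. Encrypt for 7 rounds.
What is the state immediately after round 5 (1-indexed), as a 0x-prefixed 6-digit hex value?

0xA00A68

s_0 = plaintext = 0xD27504
s_1 = Round(s_0, k_0) = 0x50425C
s_2 = Round(s_1, k_1) = 0x25C330
s_3 = Round(s_2, k_2) = 0x330E8A
s_4 = Round(s_3, k_3) = 0xE8AA00
s_5 = Round(s_4, k_4) = 0xA00A68
s_6 = Round(s_5, k_5) = 0xA6837F
s_7 = Round(s_6, k_6) = 0x37F720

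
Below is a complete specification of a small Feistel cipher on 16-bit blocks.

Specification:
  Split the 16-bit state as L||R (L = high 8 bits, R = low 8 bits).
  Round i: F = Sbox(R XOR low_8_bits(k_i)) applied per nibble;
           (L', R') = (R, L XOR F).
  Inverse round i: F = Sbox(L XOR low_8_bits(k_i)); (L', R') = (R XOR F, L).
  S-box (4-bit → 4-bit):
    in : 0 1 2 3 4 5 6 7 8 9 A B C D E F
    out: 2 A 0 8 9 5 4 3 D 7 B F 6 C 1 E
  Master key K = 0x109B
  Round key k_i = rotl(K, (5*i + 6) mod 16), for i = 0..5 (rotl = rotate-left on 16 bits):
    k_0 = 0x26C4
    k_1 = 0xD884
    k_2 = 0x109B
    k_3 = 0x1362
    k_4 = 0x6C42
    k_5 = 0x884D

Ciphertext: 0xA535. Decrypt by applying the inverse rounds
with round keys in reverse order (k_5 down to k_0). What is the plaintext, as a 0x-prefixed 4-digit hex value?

0x22F0

s_0 = ciphertext = 0xA535
s_1 = InvRound(s_0, k_5) = 0x28A5
s_2 = InvRound(s_1, k_4) = 0xEE28
s_3 = InvRound(s_2, k_3) = 0xFEEE
s_4 = InvRound(s_3, k_2) = 0xABFE
s_5 = InvRound(s_4, k_1) = 0xF0AB
s_6 = InvRound(s_5, k_0) = 0x22F0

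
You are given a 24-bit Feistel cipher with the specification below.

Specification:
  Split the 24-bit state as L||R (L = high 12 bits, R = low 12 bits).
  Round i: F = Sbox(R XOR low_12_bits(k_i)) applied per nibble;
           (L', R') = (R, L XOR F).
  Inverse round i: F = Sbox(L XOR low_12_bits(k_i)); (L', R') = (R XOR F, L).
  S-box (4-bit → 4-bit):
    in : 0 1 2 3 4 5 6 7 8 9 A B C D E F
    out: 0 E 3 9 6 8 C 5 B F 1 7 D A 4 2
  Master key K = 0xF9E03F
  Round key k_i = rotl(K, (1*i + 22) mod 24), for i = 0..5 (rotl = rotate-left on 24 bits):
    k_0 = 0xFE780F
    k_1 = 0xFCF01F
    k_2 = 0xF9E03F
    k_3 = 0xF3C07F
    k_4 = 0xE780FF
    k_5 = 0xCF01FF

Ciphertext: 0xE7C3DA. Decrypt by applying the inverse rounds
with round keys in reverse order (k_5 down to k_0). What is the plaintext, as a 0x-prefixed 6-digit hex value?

s_0 = ciphertext = 0xE7C3DA
s_1 = InvRound(s_0, k_5) = 0x163E7C
s_2 = InvRound(s_1, k_4) = 0x081163
s_3 = InvRound(s_2, k_3) = 0x147081
s_4 = InvRound(s_3, k_2) = 0xEDA147
s_5 = InvRound(s_4, k_1) = 0x59FEDA
s_6 = InvRound(s_5, k_0) = 0x42A59F

0x42A59F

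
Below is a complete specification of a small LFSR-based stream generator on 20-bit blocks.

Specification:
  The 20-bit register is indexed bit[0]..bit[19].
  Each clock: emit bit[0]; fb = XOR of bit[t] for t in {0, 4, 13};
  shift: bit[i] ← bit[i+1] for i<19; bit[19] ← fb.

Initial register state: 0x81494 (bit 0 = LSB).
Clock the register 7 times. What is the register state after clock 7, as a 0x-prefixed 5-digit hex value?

reg_0 = 0x81494
clock 1: out=0, reg = 0xC0A4A
clock 2: out=0, reg = 0x60525
clock 3: out=1, reg = 0xB0292
clock 4: out=0, reg = 0xD8149
clock 5: out=1, reg = 0xEC0A4
clock 6: out=0, reg = 0x76052
clock 7: out=0, reg = 0x3B029

0x3B029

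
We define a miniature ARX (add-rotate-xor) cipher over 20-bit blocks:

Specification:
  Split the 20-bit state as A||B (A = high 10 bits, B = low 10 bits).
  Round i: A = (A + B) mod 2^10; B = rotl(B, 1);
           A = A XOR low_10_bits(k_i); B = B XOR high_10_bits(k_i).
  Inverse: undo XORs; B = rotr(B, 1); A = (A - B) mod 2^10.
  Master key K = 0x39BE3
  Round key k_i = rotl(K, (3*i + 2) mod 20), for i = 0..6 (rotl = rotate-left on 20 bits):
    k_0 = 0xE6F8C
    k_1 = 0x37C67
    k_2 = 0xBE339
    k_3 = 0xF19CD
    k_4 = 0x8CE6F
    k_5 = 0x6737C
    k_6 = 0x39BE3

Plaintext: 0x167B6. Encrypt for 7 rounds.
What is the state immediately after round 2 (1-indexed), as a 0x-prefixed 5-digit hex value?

0x07933

s_0 = plaintext = 0x167B6
s_1 = Round(s_0, k_0) = 0xE0CF6
s_2 = Round(s_1, k_1) = 0x07933
s_3 = Round(s_2, k_2) = 0x9A09E
s_4 = Round(s_3, k_3) = 0xB2EFA
s_5 = Round(s_4, k_4) = 0xEABC6
s_6 = Round(s_5, k_5) = 0x03211
s_7 = Round(s_6, k_6) = 0x7F8C5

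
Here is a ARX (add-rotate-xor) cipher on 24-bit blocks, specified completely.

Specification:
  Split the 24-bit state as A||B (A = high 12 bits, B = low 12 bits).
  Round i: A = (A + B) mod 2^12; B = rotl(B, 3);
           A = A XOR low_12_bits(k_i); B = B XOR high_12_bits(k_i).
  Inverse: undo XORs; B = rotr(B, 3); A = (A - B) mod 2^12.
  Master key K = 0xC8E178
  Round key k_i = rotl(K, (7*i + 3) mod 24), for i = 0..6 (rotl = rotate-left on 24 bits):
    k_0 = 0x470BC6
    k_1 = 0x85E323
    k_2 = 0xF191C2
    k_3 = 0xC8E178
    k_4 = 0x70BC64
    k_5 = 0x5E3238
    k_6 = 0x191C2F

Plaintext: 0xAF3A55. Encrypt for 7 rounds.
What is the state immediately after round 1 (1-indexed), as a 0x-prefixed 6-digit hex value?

0xE8E6DD

s_0 = plaintext = 0xAF3A55
s_1 = Round(s_0, k_0) = 0xE8E6DD
s_2 = Round(s_1, k_1) = 0x648EB5
s_3 = Round(s_2, k_2) = 0x53FAB6
s_4 = Round(s_3, k_3) = 0xE8D93B
s_5 = Round(s_4, k_4) = 0xBACED7
s_6 = Round(s_5, k_5) = 0x8BB35C
s_7 = Round(s_6, k_6) = 0x038B70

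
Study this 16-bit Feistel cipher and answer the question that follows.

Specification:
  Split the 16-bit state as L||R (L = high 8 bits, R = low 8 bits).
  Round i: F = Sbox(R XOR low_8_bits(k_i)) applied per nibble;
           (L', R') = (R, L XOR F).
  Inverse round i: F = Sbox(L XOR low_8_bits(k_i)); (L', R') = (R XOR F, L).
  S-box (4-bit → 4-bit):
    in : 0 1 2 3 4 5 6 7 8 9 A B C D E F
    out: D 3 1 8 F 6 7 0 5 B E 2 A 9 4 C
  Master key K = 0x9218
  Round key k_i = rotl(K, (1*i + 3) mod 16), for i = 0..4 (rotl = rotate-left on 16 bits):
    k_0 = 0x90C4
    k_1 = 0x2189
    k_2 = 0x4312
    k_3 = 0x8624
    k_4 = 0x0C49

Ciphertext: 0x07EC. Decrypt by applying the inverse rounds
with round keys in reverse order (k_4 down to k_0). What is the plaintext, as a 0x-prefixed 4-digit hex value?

s_0 = ciphertext = 0x07EC
s_1 = InvRound(s_0, k_4) = 0x1807
s_2 = InvRound(s_1, k_3) = 0x8D18
s_3 = InvRound(s_2, k_2) = 0xA48D
s_4 = InvRound(s_3, k_1) = 0x94A4
s_5 = InvRound(s_4, k_0) = 0xC994

0xC994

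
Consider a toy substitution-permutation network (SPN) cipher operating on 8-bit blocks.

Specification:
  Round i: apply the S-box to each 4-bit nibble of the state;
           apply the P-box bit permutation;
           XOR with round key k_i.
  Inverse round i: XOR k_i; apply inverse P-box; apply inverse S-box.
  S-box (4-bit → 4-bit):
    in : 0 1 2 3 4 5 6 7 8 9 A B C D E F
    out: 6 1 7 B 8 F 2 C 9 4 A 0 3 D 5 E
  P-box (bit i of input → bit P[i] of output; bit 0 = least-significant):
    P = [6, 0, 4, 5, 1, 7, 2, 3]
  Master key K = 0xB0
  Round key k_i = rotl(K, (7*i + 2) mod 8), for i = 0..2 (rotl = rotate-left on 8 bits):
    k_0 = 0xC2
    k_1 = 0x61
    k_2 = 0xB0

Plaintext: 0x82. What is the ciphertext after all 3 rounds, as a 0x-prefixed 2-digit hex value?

0xCD

s_0 = plaintext = 0x82
s_1 = Round(s_0, k_0) = 0x99
s_2 = Round(s_1, k_1) = 0x75
s_3 = Round(s_2, k_2) = 0xCD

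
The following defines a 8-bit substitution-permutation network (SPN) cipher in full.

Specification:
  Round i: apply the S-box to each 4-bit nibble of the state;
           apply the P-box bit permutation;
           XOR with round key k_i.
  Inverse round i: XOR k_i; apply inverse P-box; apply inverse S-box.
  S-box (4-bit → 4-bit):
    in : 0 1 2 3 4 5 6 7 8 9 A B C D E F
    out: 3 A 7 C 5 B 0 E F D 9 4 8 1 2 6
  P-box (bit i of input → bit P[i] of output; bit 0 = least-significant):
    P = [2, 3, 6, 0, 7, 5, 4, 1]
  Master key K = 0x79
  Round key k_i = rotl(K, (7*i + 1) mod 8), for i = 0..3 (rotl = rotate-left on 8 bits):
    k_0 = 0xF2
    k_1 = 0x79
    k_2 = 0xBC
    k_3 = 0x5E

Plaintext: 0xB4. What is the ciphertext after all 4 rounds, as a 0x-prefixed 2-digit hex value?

0x5D

s_0 = plaintext = 0xB4
s_1 = Round(s_0, k_0) = 0xA6
s_2 = Round(s_1, k_1) = 0xFB
s_3 = Round(s_2, k_2) = 0xCC
s_4 = Round(s_3, k_3) = 0x5D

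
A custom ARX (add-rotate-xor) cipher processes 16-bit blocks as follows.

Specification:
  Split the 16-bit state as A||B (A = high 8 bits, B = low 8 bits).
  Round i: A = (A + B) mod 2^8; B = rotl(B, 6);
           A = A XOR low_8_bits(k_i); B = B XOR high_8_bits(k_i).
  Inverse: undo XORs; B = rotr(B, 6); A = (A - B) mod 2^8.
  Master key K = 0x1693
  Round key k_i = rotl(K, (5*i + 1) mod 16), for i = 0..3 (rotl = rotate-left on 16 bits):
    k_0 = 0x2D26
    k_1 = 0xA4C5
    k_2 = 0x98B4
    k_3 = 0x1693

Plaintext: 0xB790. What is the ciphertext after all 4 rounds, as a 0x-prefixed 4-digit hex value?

s_0 = plaintext = 0xB790
s_1 = Round(s_0, k_0) = 0x6109
s_2 = Round(s_1, k_1) = 0xAFE6
s_3 = Round(s_2, k_2) = 0x2121
s_4 = Round(s_3, k_3) = 0xD15E

0xD15E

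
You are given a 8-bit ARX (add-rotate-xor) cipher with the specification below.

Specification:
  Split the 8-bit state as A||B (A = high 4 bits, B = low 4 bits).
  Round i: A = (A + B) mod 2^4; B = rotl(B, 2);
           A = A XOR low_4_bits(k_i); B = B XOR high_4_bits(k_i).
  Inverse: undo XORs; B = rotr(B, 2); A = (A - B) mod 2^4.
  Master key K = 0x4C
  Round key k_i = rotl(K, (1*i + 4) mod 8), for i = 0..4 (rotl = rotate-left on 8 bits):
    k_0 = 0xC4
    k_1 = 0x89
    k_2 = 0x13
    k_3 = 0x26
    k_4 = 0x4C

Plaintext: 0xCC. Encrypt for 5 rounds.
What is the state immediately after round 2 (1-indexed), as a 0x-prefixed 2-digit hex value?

s_0 = plaintext = 0xCC
s_1 = Round(s_0, k_0) = 0xCF
s_2 = Round(s_1, k_1) = 0x27
s_3 = Round(s_2, k_2) = 0xAC
s_4 = Round(s_3, k_3) = 0x01
s_5 = Round(s_4, k_4) = 0xD0

0x27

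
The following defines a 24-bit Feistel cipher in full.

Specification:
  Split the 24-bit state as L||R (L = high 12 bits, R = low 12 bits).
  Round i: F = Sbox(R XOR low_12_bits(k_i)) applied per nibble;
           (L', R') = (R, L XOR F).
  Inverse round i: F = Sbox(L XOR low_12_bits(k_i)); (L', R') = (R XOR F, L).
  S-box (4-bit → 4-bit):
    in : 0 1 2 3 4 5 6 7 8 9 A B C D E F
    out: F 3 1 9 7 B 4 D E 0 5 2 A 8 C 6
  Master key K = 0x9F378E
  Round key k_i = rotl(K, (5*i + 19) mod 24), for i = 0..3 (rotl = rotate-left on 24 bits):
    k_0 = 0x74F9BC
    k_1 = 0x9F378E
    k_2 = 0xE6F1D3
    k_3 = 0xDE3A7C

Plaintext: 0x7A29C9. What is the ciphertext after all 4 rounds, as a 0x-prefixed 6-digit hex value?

s_0 = plaintext = 0x7A29C9
s_1 = Round(s_0, k_0) = 0x9C9879
s_2 = Round(s_1, k_1) = 0x879FA4
s_3 = Round(s_2, k_2) = 0xFA44A4
s_4 = Round(s_3, k_3) = 0x4A432A

0x4A432A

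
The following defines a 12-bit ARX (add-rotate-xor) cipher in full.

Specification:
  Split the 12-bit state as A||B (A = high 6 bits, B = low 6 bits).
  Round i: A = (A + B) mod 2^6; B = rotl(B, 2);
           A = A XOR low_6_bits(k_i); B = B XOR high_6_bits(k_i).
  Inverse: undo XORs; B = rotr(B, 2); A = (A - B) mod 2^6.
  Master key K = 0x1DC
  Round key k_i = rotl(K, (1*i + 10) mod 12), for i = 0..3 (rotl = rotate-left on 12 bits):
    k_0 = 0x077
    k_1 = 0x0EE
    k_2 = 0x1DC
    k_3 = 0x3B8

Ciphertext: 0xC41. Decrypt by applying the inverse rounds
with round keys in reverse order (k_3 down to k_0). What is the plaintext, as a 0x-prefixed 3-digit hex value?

s_0 = ciphertext = 0xC41
s_1 = InvRound(s_0, k_3) = 0x5B3
s_2 = InvRound(s_1, k_2) = 0xF4D
s_3 = InvRound(s_2, k_1) = 0xC23
s_4 = InvRound(s_3, k_0) = 0x7E8

0x7E8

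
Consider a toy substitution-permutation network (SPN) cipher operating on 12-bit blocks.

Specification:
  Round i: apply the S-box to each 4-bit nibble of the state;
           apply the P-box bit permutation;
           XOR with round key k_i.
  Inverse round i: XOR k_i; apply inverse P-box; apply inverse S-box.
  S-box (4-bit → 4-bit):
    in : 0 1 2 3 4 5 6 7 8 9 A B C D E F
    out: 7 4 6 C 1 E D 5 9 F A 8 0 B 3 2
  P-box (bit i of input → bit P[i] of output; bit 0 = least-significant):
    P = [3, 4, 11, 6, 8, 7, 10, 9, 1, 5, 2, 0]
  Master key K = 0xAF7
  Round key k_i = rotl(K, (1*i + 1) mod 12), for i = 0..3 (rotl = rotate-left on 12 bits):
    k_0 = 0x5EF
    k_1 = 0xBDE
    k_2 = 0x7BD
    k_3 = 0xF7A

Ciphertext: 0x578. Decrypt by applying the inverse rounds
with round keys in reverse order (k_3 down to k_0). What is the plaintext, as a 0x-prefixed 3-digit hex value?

s_0 = ciphertext = 0x578
s_1 = InvRound(s_0, k_3) = 0x4B1
s_2 = InvRound(s_1, k_2) = 0x184
s_3 = InvRound(s_2, k_1) = 0x4B9
s_4 = InvRound(s_3, k_0) = 0x74A

0x74A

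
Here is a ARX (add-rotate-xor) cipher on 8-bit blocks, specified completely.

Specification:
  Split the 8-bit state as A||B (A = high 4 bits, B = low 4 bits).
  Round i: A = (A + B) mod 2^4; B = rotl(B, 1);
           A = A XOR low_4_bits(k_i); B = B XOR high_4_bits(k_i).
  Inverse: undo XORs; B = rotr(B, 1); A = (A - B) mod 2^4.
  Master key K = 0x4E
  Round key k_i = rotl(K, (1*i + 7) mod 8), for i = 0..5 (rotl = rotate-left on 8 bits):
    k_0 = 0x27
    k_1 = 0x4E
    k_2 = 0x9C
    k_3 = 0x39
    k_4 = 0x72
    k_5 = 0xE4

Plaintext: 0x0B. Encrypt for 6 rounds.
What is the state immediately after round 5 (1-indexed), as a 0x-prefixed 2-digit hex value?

s_0 = plaintext = 0x0B
s_1 = Round(s_0, k_0) = 0xC5
s_2 = Round(s_1, k_1) = 0xFE
s_3 = Round(s_2, k_2) = 0x14
s_4 = Round(s_3, k_3) = 0xCB
s_5 = Round(s_4, k_4) = 0x50
s_6 = Round(s_5, k_5) = 0x1E

0x50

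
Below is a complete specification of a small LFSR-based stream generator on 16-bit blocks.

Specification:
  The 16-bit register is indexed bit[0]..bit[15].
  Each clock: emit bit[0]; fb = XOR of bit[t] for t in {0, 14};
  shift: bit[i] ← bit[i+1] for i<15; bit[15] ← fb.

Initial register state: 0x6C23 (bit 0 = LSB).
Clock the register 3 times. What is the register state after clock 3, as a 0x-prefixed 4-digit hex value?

0x4D84

reg_0 = 0x6C23
clock 1: out=1, reg = 0x3611
clock 2: out=1, reg = 0x9B08
clock 3: out=0, reg = 0x4D84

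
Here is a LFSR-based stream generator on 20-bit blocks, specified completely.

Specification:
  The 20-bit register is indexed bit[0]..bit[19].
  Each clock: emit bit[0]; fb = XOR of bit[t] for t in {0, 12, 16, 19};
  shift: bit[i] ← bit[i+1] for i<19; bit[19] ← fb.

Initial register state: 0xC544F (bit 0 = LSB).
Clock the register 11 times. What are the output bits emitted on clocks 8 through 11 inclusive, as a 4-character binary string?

0001

reg_0 = 0xC544F
clock 1: out=1, reg = 0xE2A27
clock 2: out=1, reg = 0x71513
clock 3: out=1, reg = 0xB8A89
clock 4: out=1, reg = 0xDC544
clock 5: out=0, reg = 0x6E2A2
clock 6: out=0, reg = 0x37151
clock 7: out=1, reg = 0x9B8A8
clock 8: out=0, reg = 0xCDC54
clock 9: out=0, reg = 0x66E2A
clock 10: out=0, reg = 0x33715
clock 11: out=1, reg = 0x99B8A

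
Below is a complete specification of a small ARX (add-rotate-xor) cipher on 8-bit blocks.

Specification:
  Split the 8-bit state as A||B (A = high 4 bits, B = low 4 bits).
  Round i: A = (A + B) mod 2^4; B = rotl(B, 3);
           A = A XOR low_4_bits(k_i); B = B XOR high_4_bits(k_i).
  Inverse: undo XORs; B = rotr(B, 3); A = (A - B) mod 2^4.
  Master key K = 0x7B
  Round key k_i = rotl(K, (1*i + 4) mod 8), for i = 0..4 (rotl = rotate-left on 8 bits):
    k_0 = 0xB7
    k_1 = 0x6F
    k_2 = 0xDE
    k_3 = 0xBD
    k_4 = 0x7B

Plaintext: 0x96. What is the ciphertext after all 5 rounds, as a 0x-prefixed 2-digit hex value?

s_0 = plaintext = 0x96
s_1 = Round(s_0, k_0) = 0x88
s_2 = Round(s_1, k_1) = 0xF2
s_3 = Round(s_2, k_2) = 0xFC
s_4 = Round(s_3, k_3) = 0x6D
s_5 = Round(s_4, k_4) = 0x89

0x89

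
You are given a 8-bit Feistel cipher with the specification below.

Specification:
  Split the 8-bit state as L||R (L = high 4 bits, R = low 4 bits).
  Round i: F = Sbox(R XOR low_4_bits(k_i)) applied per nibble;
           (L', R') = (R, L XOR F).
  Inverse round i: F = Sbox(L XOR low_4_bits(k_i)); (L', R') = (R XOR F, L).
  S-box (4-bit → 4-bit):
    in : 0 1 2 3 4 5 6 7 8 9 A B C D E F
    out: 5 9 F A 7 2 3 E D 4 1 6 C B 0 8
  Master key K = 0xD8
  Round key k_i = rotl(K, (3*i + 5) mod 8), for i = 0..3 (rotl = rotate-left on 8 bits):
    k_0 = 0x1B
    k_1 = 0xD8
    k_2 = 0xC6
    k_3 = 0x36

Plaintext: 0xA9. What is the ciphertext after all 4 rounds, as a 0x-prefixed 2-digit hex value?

s_0 = plaintext = 0xA9
s_1 = Round(s_0, k_0) = 0x95
s_2 = Round(s_1, k_1) = 0x52
s_3 = Round(s_2, k_2) = 0x22
s_4 = Round(s_3, k_3) = 0x25

0x25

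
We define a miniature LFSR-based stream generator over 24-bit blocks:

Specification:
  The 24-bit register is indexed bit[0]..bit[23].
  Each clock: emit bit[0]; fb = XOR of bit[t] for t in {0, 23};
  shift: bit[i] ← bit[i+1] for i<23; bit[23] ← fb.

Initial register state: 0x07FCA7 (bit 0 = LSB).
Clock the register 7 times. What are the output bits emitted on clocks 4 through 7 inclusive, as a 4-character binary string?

reg_0 = 0x07FCA7
clock 1: out=1, reg = 0x83FE53
clock 2: out=1, reg = 0x41FF29
clock 3: out=1, reg = 0xA0FF94
clock 4: out=0, reg = 0xD07FCA
clock 5: out=0, reg = 0xE83FE5
clock 6: out=1, reg = 0x741FF2
clock 7: out=0, reg = 0x3A0FF9

0010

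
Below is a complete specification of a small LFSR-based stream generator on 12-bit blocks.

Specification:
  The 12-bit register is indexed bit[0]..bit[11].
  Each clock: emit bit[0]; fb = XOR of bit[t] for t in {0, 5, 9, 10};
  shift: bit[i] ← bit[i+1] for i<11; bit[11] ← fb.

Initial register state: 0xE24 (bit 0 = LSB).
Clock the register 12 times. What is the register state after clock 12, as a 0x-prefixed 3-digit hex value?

0x68D

reg_0 = 0xE24
clock 1: out=0, reg = 0xF12
clock 2: out=0, reg = 0x789
clock 3: out=1, reg = 0xBC4
clock 4: out=0, reg = 0xDE2
clock 5: out=0, reg = 0x6F1
clock 6: out=1, reg = 0x378
clock 7: out=0, reg = 0x1BC
clock 8: out=0, reg = 0x8DE
clock 9: out=0, reg = 0x46F
clock 10: out=1, reg = 0xA37
clock 11: out=1, reg = 0xD1B
clock 12: out=1, reg = 0x68D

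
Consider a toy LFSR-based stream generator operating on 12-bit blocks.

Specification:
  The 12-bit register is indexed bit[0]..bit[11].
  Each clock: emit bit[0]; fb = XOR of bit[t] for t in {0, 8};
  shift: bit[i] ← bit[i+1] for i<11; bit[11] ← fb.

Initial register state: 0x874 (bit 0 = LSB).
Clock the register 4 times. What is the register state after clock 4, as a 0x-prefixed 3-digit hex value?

0xC87

reg_0 = 0x874
clock 1: out=0, reg = 0x43A
clock 2: out=0, reg = 0x21D
clock 3: out=1, reg = 0x90E
clock 4: out=0, reg = 0xC87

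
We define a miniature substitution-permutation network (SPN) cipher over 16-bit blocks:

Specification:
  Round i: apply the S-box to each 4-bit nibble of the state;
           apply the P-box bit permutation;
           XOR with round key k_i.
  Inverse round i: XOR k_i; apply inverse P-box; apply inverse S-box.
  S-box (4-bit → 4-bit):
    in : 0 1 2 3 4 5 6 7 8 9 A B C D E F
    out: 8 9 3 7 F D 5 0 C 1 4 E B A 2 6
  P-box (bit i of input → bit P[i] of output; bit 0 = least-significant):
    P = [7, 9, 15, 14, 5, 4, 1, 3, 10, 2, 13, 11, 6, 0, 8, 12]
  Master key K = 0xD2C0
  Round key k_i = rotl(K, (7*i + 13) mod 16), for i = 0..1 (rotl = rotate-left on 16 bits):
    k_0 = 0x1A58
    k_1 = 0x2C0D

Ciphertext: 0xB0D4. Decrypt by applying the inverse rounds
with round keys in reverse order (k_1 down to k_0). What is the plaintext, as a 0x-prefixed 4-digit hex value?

s_0 = ciphertext = 0xB0D4
s_1 = InvRound(s_0, k_1) = 0xC1D6
s_2 = InvRound(s_1, k_0) = 0x8D84

0x8D84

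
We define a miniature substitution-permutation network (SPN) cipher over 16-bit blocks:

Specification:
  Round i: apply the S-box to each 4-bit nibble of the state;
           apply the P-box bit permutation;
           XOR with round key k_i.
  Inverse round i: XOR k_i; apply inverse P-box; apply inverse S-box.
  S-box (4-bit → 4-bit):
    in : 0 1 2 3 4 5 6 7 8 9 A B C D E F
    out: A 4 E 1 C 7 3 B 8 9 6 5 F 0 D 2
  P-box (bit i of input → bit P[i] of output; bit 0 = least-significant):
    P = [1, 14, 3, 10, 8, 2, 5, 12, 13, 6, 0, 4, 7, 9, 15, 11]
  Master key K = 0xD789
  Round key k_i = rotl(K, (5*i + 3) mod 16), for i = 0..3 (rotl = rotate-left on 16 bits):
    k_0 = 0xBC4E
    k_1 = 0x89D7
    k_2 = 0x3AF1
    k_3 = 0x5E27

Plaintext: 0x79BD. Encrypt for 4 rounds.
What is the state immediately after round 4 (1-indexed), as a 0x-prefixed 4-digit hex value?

0x3754

s_0 = plaintext = 0x79BD
s_1 = Round(s_0, k_0) = 0x97FE
s_2 = Round(s_1, k_1) = 0xA509
s_3 = Round(s_2, k_2) = 0x8CB6
s_4 = Round(s_3, k_3) = 0x3754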